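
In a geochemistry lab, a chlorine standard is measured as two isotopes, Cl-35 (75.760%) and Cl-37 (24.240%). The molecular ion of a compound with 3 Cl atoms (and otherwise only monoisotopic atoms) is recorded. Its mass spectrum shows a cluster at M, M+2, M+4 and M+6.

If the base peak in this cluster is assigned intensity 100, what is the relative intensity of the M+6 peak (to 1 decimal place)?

Term probabilities: M 0.4348, M+2 0.4174, M+4 0.1335, M+6 0.0142. Base peak = M.
P(M) = C(3,0) × 0.75760^3 × 0.24240^0 = 1 × 0.4348304 × 1.0000 = 0.434830 (base)
P(M+6) = C(3,3) × 0.75760^0 × 0.24240^3 = 1 × 1.0000 × 0.01424288 = 0.014243
Relative intensity = 0.014243 / 0.434830 × 100 = 3.3

3.3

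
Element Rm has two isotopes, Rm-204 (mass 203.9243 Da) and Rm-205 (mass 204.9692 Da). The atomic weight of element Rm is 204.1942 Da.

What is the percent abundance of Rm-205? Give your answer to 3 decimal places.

25.830%

Let x be the fractional abundance of Rm-204; then Rm-205 has abundance 1 − x.
203.9243·x + 204.9692·(1 − x) = 204.1942
(203.9243 − 204.9692)·x = 204.1942 − 204.9692
x = -0.7750 / -1.0449 = 0.74170 → 74.170% Rm-204, 25.830% Rm-205.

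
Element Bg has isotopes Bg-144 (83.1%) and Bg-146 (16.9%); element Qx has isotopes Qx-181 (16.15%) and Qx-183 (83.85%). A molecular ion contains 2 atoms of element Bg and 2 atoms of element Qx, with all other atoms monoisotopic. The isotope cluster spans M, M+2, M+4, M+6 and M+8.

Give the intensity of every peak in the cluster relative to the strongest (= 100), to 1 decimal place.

Element Bg pattern (n=2): 0.690561 : 0.280878 : 0.028561
Element Qx pattern (n=2): 0.02608225 : 0.2708355 : 0.70308225
Convolve the two distributions (both contribute in 2-u steps):
  M: 0.690561×0.02608225 = 0.018011
  M+2: 0.690561×0.2708355 + 0.280878×0.02608225 = 0.194354
  M+4: 0.690561×0.70308225 + 0.280878×0.2708355 + 0.028561×0.02608225 = 0.562338
  M+6: 0.280878×0.70308225 + 0.028561×0.2708355 = 0.205216
  M+8: 0.028561×0.70308225 = 0.020081
Scale to base peak (0.562338) = 100: 3.2 : 34.6 : 100.0 : 36.5 : 3.6

3.2 : 34.6 : 100.0 : 36.5 : 3.6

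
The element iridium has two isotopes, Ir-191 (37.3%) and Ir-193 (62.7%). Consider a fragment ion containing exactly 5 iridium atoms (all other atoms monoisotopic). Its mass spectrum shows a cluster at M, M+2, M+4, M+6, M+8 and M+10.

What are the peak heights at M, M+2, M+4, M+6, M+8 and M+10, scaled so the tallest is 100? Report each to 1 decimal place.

2.1 : 17.7 : 59.5 : 100.0 : 84.0 : 28.3

Expanding (0.373 + 0.627)^5:
P(M) = 0.373^5 = 0.007220
P(M+2) = 5 × 0.373^4 × 0.627^1 = 0.060684
P(M+4) = 10 × 0.373^3 × 0.627^2 = 0.204015
P(M+6) = 10 × 0.373^2 × 0.627^3 = 0.342942
P(M+8) = 5 × 0.373^1 × 0.627^4 = 0.288237
P(M+10) = 0.627^5 = 0.096903
The M+6 peak is largest (0.342942); scaling to 100 gives 2.1 : 17.7 : 59.5 : 100.0 : 84.0 : 28.3.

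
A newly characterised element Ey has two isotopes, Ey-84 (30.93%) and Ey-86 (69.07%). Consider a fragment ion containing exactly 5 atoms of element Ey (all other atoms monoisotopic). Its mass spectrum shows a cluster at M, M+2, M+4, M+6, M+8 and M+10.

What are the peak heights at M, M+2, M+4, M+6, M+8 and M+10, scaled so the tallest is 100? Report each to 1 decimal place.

Expanding (0.3093 + 0.6907)^5:
P(M) = 0.3093^5 = 0.002831
P(M+2) = 5 × 0.3093^4 × 0.6907^1 = 0.031607
P(M+4) = 10 × 0.3093^3 × 0.6907^2 = 0.141162
P(M+6) = 10 × 0.3093^2 × 0.6907^3 = 0.315230
P(M+8) = 5 × 0.3093^1 × 0.6907^4 = 0.351972
P(M+10) = 0.6907^5 = 0.157198
The M+8 peak is largest (0.351972); scaling to 100 gives 0.8 : 9.0 : 40.1 : 89.6 : 100.0 : 44.7.

0.8 : 9.0 : 40.1 : 89.6 : 100.0 : 44.7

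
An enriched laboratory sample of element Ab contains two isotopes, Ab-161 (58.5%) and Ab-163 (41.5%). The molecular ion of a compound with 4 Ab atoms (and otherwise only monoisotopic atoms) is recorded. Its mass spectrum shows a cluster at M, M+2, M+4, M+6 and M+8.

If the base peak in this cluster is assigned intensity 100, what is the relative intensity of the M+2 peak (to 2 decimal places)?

Binomial terms of (0.585 + 0.415)^4: M 0.1171, M+2 0.3323, M+4 0.3536, M+6 0.1672, M+8 0.0297 → M+4 is the base peak.
P(M+4) = C(4,2) × 0.585^2 × 0.415^2 = 6 × 0.342225 × 0.172225 = 0.353638 (base)
P(M+2) = C(4,1) × 0.585^3 × 0.415^1 = 4 × 0.20020162 × 0.4150 = 0.332335
Relative intensity = 0.332335 / 0.353638 × 100 = 93.98

93.98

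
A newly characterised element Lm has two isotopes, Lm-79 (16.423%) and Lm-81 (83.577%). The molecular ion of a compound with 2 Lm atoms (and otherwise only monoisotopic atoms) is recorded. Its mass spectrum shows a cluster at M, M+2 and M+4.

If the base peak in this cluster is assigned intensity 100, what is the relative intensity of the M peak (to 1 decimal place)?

3.9

Binomial terms of (0.16423 + 0.83577)^2: M 0.0270, M+2 0.2745, M+4 0.6985 → M+4 is the base peak.
P(M+4) = C(2,2) × 0.16423^0 × 0.83577^2 = 1 × 1.0000 × 0.69851149 = 0.698511 (base)
P(M) = C(2,0) × 0.16423^2 × 0.83577^0 = 1 × 0.02697149 × 1.0000 = 0.026971
Relative intensity = 0.026971 / 0.698511 × 100 = 3.9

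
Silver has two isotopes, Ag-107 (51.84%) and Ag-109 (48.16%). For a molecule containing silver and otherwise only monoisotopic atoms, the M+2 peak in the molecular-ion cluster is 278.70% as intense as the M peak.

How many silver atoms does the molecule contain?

With n Ag atoms, P(M+2)/P(M) = C(n,1)·p^(n−1)q / p^n = n·q/p = n · 0.4816/0.5184.
n = 2.7870 × 0.5184/0.4816 = 3.00 ≈ 3

3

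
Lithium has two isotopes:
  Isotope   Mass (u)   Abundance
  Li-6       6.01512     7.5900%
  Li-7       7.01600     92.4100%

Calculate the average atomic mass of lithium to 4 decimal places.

6.9400 u

The abundance-weighted mean is 0.075900 × 6.01512 + 0.924100 × 7.01600
= 0.456548 + 6.483486 = 6.940034 u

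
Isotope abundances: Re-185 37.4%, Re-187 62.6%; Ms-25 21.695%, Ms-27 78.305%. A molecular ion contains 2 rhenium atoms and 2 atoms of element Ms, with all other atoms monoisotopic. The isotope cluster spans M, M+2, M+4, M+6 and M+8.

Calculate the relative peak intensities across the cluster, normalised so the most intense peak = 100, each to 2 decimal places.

1.57 : 16.55 : 62.65 : 100.00 : 57.18

Rhenium pattern (n=2): 0.139876 : 0.468248 : 0.391876
Element Ms pattern (n=2): 0.0470673 : 0.3397654 : 0.6131673
Convolve the two distributions (both contribute in 2-u steps):
  M: 0.139876×0.0470673 = 0.006584
  M+2: 0.139876×0.3397654 + 0.468248×0.0470673 = 0.069564
  M+4: 0.139876×0.6131673 + 0.468248×0.3397654 + 0.391876×0.0470673 = 0.263306
  M+6: 0.468248×0.6131673 + 0.391876×0.3397654 = 0.420260
  M+8: 0.391876×0.6131673 = 0.240286
Scale to base peak (0.420260) = 100: 1.57 : 16.55 : 62.65 : 100.00 : 57.18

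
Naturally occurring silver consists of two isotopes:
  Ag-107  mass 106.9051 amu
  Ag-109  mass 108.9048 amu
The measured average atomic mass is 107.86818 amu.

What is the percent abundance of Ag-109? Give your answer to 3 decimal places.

48.161%

With x = fraction of Ag-107 (so Ag-109 is 1 − x):
106.9051·x + 108.9048·(1 − x) = 107.86818
(106.9051 − 108.9048)·x = 107.86818 − 108.9048
x = -1.03662 / -1.9997 = 0.51839 → 51.839% Ag-107, 48.161% Ag-109.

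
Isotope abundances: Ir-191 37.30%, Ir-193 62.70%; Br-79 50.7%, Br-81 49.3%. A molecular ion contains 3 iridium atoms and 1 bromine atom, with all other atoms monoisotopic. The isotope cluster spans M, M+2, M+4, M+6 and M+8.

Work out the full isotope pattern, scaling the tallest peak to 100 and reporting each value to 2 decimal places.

Iridium pattern (n=3): 0.05189512 : 0.26170165 : 0.43991135 : 0.24649188
Bromine pattern (n=1): 0.5070 : 0.4930
Convolve the two distributions (both contribute in 2-u steps):
  M: 0.05189512×0.5070 = 0.026311
  M+2: 0.05189512×0.4930 + 0.26170165×0.5070 = 0.158267
  M+4: 0.26170165×0.4930 + 0.43991135×0.5070 = 0.352054
  M+6: 0.43991135×0.4930 + 0.24649188×0.5070 = 0.341848
  M+8: 0.24649188×0.4930 = 0.121520
Scale to base peak (0.352054) = 100: 7.47 : 44.96 : 100.00 : 97.10 : 34.52

7.47 : 44.96 : 100.00 : 97.10 : 34.52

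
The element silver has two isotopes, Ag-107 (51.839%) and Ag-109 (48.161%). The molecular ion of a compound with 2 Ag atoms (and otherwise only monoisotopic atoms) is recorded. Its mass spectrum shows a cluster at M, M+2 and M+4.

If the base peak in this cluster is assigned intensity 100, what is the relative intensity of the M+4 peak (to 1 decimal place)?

Binomial terms of (0.51839 + 0.48161)^2: M 0.2687, M+2 0.4993, M+4 0.2319 → M+2 is the base peak.
P(M+2) = C(2,1) × 0.51839^1 × 0.48161^1 = 2 × 0.51839 × 0.48161 = 0.499324 (base)
P(M+4) = C(2,2) × 0.51839^0 × 0.48161^2 = 1 × 1.0000 × 0.23194819 = 0.231948
Relative intensity = 0.231948 / 0.499324 × 100 = 46.5

46.5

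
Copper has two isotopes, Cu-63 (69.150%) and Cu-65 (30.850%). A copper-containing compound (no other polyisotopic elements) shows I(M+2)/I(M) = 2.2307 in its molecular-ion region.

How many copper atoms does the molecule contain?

5

The M+2/M ratio from n Cu atoms is n · q/p = n · 0.30850/0.69150.
n = 2.2307 × 0.69150/0.30850 = 5.00 ≈ 5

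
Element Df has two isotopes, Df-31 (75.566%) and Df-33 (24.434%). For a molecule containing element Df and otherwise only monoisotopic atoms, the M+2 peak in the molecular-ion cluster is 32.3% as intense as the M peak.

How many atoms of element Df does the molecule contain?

1

For n independent Df atoms, I(M+2)/I(M) = n · (abundance Df-33) / (abundance Df-31) = n · 0.24434/0.75566.
n = 0.323 × 0.75566/0.24434 = 1.00 ≈ 1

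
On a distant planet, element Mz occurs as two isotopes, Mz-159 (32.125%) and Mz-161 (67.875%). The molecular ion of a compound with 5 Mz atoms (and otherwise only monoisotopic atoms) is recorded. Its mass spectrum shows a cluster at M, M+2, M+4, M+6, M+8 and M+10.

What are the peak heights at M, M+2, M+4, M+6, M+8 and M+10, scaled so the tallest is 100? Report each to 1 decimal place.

1.0 : 10.6 : 44.8 : 94.7 : 100.0 : 42.3

Expanding (0.32125 + 0.67875)^5:
P(M) = 0.32125^5 = 0.003421
P(M+2) = 5 × 0.32125^4 × 0.67875^1 = 0.036145
P(M+4) = 10 × 0.32125^3 × 0.67875^2 = 0.152739
P(M+6) = 10 × 0.32125^2 × 0.67875^3 = 0.322713
P(M+8) = 5 × 0.32125^1 × 0.67875^4 = 0.340920
P(M+10) = 0.67875^5 = 0.144062
The M+8 peak is largest (0.340920); scaling to 100 gives 1.0 : 10.6 : 44.8 : 94.7 : 100.0 : 42.3.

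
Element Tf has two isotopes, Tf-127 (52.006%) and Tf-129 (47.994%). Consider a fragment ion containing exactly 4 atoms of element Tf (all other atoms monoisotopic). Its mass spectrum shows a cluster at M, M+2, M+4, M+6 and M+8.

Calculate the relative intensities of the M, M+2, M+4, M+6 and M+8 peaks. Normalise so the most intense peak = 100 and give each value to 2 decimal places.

The 4 Tf atoms are independent, so intensities follow the terms of (0.52006 + 0.47994)^4.
P(M) = 0.52006^4 = 0.073150
P(M+2) = 4 × 0.52006^3 × 0.47994^1 = 0.270027
P(M+4) = 6 × 0.52006^2 × 0.47994^2 = 0.373794
P(M+6) = 4 × 0.52006^1 × 0.47994^3 = 0.229972
P(M+8) = 0.47994^4 = 0.053058
The M+4 peak is largest (0.373794); scaling to 100 gives 19.57 : 72.24 : 100.00 : 61.52 : 14.19.

19.57 : 72.24 : 100.00 : 61.52 : 14.19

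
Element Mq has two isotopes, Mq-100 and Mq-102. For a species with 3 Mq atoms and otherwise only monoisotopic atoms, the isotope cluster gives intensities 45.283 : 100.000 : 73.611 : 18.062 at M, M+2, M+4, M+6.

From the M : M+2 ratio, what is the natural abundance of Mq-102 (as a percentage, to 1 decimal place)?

42.4%

Write p for the Mq-100 fraction. I(M+2)/I(M) = [C(3,1)·p^2·(1−p)] / p^3 = 3·(1−p)/p = 100.000/45.283 = 2.2083
(1−p)/p = 2.2083/3 = 0.7361  ⇒  p = 1/(1 + 0.7361) = 0.5760
Mq-100: 57.6%, Mq-102: 42.4%.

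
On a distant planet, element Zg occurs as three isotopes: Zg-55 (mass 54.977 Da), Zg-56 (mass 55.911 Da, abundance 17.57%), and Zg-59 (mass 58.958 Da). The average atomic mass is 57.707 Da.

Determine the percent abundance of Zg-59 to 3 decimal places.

Let x and y be the fractions of Zg-55 and Zg-59. Then x + y = 1 − 0.1757 = 0.8243 and 54.977x + 58.958y = 57.707 − 0.1757×55.911 = 47.8834373.
Substituting: 54.977x + 58.958(0.8243 − x) = 47.8834373
(54.977 − 58.958)x = -0.7156421  ⇒  x = 0.17976, y = 0.64454
Zg-55: 17.976%, Zg-59: 64.454%.

64.454%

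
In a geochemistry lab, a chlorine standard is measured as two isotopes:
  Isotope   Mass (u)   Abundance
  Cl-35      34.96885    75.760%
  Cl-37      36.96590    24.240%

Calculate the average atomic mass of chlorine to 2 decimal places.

35.45 u

Weight each isotope mass by its fractional abundance: 0.75760 × 34.96885 + 0.24240 × 36.96590
= 26.492401 + 8.960534 = 35.452935 u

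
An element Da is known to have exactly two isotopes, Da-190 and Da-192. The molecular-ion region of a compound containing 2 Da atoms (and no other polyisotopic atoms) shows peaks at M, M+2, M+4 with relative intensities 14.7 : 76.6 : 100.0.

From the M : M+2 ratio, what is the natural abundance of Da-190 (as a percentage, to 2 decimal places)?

Write p for the Da-190 fraction. I(M+2)/I(M) = [C(2,1)·p^1·(1−p)] / p^2 = 2·(1−p)/p = 76.6/14.7 = 5.2109
(1−p)/p = 5.2109/2 = 2.6054  ⇒  p = 1/(1 + 2.6054) = 0.2774
Da-190: 27.74%, Da-192: 72.26%.

27.74%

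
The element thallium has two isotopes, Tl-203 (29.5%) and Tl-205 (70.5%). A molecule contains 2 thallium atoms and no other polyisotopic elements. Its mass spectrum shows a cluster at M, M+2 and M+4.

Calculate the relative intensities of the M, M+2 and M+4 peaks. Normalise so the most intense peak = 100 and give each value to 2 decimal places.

Expanding (0.295 + 0.705)^2:
P(M) = 0.295^2 = 0.087025
P(M+2) = 2 × 0.295^1 × 0.705^1 = 0.415950
P(M+4) = 0.705^2 = 0.497025
The M+4 peak is largest (0.497025); scaling to 100 gives 17.51 : 83.69 : 100.00.

17.51 : 83.69 : 100.00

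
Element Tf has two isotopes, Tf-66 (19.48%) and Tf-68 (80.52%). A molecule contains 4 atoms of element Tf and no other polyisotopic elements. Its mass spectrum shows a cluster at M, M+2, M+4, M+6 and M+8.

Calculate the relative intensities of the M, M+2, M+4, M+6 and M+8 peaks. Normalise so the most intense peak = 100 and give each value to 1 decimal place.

0.3 : 5.7 : 35.1 : 96.8 : 100.0

Expanding (0.1948 + 0.8052)^4:
P(M) = 0.1948^4 = 0.001440
P(M+2) = 4 × 0.1948^3 × 0.8052^1 = 0.023808
P(M+4) = 6 × 0.1948^2 × 0.8052^2 = 0.147617
P(M+6) = 4 × 0.1948^1 × 0.8052^3 = 0.406781
P(M+8) = 0.8052^4 = 0.420354
The M+8 peak is largest (0.420354); scaling to 100 gives 0.3 : 5.7 : 35.1 : 96.8 : 100.0.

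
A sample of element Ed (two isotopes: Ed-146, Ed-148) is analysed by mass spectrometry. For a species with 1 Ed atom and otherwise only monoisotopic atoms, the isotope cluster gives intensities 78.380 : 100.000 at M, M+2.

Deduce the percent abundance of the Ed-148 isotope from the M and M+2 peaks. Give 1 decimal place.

Let p = fractional abundance of Ed-146. I(M+2)/I(M) = [C(1,1)·p^0·(1−p)] / p^1 = 1·(1−p)/p = 100.000/78.380 = 1.2758
(1−p)/p = 1.2758/1 = 1.2758  ⇒  p = 1/(1 + 1.2758) = 0.4394
Ed-146: 43.9%, Ed-148: 56.1%.

56.1%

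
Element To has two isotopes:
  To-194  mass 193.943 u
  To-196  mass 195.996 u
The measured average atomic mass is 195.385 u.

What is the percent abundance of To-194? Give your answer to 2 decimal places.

Writing the weighted mean with unknown fraction x of To-194:
193.943·x + 195.996·(1 − x) = 195.385
(193.943 − 195.996)·x = 195.385 − 195.996
x = -0.611 / -2.053 = 0.29761 → 29.76% To-194, 70.24% To-196.

29.76%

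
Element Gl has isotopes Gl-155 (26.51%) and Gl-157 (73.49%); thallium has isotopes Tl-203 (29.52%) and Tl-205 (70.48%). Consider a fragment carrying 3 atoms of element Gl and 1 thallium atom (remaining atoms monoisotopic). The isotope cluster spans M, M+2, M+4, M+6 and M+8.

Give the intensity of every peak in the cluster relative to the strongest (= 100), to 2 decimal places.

1.31 : 14.02 : 56.20 : 100.00 : 66.62

Element Gl pattern (n=3): 0.0186307 : 0.15494193 : 0.42952404 : 0.39690333
Thallium pattern (n=1): 0.2952 : 0.7048
Convolve the two distributions (both contribute in 2-u steps):
  M: 0.0186307×0.2952 = 0.005500
  M+2: 0.0186307×0.7048 + 0.15494193×0.2952 = 0.058870
  M+4: 0.15494193×0.7048 + 0.42952404×0.2952 = 0.235999
  M+6: 0.42952404×0.7048 + 0.39690333×0.2952 = 0.419894
  M+8: 0.39690333×0.7048 = 0.279737
Scale to base peak (0.419894) = 100: 1.31 : 14.02 : 56.20 : 100.00 : 66.62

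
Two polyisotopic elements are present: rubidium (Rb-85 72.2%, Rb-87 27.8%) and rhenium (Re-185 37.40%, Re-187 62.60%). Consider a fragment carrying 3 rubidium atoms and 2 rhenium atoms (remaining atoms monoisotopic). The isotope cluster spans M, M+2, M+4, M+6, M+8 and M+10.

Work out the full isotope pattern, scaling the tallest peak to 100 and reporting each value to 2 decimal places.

Rubidium pattern (n=3): 0.37636705 : 0.43475086 : 0.16739714 : 0.02148495
Rhenium pattern (n=2): 0.139876 : 0.468248 : 0.391876
Convolve the two distributions (both contribute in 2-u steps):
  M: 0.37636705×0.139876 = 0.052645
  M+2: 0.37636705×0.468248 + 0.43475086×0.139876 = 0.237044
  M+4: 0.37636705×0.391876 + 0.43475086×0.468248 + 0.16739714×0.139876 = 0.374475
  M+6: 0.43475086×0.391876 + 0.16739714×0.468248 + 0.02148495×0.139876 = 0.251757
  M+8: 0.16739714×0.391876 + 0.02148495×0.468248 = 0.075659
  M+10: 0.02148495×0.391876 = 0.008419
Scale to base peak (0.374475) = 100: 14.06 : 63.30 : 100.00 : 67.23 : 20.20 : 2.25

14.06 : 63.30 : 100.00 : 67.23 : 20.20 : 2.25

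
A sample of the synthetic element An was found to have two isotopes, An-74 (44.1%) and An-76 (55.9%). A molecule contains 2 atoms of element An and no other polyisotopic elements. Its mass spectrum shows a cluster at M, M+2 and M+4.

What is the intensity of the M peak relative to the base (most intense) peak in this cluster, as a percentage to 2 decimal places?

Binomial terms of (0.441 + 0.559)^2: M 0.1945, M+2 0.4930, M+4 0.3125 → M+2 is the base peak.
P(M+2) = C(2,1) × 0.441^1 × 0.559^1 = 2 × 0.4410 × 0.5590 = 0.493038 (base)
P(M) = C(2,0) × 0.441^2 × 0.559^0 = 1 × 0.194481 × 1.0000 = 0.194481
Relative intensity = 0.194481 / 0.493038 × 100 = 39.45

39.45%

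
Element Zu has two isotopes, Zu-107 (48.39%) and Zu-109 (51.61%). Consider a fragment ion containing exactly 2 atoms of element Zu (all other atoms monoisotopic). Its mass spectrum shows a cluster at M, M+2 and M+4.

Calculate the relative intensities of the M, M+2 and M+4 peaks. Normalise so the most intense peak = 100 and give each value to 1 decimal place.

Expanding (0.4839 + 0.5161)^2:
P(M) = 0.4839^2 = 0.234159
P(M+2) = 2 × 0.4839^1 × 0.5161^1 = 0.499482
P(M+4) = 0.5161^2 = 0.266359
The M+2 peak is largest (0.499482); scaling to 100 gives 46.9 : 100.0 : 53.3.

46.9 : 100.0 : 53.3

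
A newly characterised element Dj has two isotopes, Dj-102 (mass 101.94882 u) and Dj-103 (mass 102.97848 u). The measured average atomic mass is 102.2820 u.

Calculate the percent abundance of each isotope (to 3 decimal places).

Dj-102: 67.642%, Dj-103: 32.358%

With x = fraction of Dj-102 (so Dj-103 is 1 − x):
101.94882·x + 102.97848·(1 − x) = 102.2820
(101.94882 − 102.97848)·x = 102.2820 − 102.97848
x = -0.69648 / -1.02966 = 0.67642 → 67.642% Dj-102, 32.358% Dj-103.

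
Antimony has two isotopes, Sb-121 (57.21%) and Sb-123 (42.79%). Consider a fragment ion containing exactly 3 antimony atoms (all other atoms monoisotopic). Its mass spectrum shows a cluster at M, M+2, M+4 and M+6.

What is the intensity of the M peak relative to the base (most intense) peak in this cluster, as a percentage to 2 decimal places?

44.57%

Term probabilities: M 0.1872, M+2 0.4202, M+4 0.3143, M+6 0.0783. Base peak = M+2.
P(M+2) = C(3,1) × 0.5721^2 × 0.4279^1 = 3 × 0.32729841 × 0.4279 = 0.420153 (base)
P(M) = C(3,0) × 0.5721^3 × 0.4279^0 = 1 × 0.18724742 × 1.0000 = 0.187247
Relative intensity = 0.187247 / 0.420153 × 100 = 44.57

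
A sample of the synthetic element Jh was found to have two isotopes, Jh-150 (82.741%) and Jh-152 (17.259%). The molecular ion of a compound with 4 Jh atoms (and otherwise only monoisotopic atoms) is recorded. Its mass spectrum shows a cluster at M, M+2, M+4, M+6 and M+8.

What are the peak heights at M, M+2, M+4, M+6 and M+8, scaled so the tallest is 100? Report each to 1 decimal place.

Each Jh atom is independently Jh-150 (p = 0.82741) or Jh-152 (q = 0.17259); the cluster is the binomial expansion (p + q)^4.
P(M) = 0.82741^4 = 0.468687
P(M+2) = 4 × 0.82741^3 × 0.17259^1 = 0.391055
P(M+4) = 6 × 0.82741^2 × 0.17259^2 = 0.122356
P(M+6) = 4 × 0.82741^1 × 0.17259^3 = 0.017015
P(M+8) = 0.17259^4 = 0.000887
The M peak is largest (0.468687); scaling to 100 gives 100.0 : 83.4 : 26.1 : 3.6 : 0.2.

100.0 : 83.4 : 26.1 : 3.6 : 0.2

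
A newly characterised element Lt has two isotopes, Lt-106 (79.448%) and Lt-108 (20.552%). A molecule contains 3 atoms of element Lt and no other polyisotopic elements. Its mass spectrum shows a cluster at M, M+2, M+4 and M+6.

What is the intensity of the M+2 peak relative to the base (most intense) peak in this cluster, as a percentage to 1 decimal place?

Term probabilities: M 0.5015, M+2 0.3892, M+4 0.1007, M+6 0.0087. Base peak = M.
P(M) = C(3,0) × 0.79448^3 × 0.20552^0 = 1 × 0.50147456 × 1.0000 = 0.501475 (base)
P(M+2) = C(3,1) × 0.79448^2 × 0.20552^1 = 3 × 0.63119847 × 0.20552 = 0.389172
Relative intensity = 0.389172 / 0.501475 × 100 = 77.6

77.6%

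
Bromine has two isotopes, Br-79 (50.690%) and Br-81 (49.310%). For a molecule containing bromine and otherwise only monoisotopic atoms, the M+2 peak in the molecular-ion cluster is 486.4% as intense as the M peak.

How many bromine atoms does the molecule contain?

5

For n independent Br atoms, I(M+2)/I(M) = n · (abundance Br-81) / (abundance Br-79) = n · 0.49310/0.50690.
n = 4.864 × 0.50690/0.49310 = 5.00 ≈ 5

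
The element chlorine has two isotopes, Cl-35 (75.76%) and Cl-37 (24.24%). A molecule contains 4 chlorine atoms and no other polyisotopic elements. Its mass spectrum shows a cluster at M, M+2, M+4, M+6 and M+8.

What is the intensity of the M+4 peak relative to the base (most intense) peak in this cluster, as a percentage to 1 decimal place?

48.0%

Term probabilities: M 0.3294, M+2 0.4216, M+4 0.2023, M+6 0.0432, M+8 0.0035. Base peak = M+2.
P(M+2) = C(4,1) × 0.7576^3 × 0.2424^1 = 4 × 0.4348304 × 0.2424 = 0.421612 (base)
P(M+4) = C(4,2) × 0.7576^2 × 0.2424^2 = 6 × 0.57395776 × 0.05875776 = 0.202347
Relative intensity = 0.202347 / 0.421612 × 100 = 48.0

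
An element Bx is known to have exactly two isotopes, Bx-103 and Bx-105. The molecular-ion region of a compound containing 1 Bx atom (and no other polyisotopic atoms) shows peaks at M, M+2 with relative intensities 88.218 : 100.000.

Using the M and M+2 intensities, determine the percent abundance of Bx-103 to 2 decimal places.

Write p for the Bx-103 fraction. I(M+2)/I(M) = [C(1,1)·p^0·(1−p)] / p^1 = 1·(1−p)/p = 100.000/88.218 = 1.1336
(1−p)/p = 1.1336/1 = 1.1336  ⇒  p = 1/(1 + 1.1336) = 0.4687
Bx-103: 46.87%, Bx-105: 53.13%.

46.87%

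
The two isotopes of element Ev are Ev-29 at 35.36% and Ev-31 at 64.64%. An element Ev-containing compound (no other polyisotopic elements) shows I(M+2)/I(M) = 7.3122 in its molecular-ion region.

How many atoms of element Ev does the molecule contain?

4

The M+2/M ratio from n Ev atoms is n · q/p = n · 0.6464/0.3536.
n = 7.3122 × 0.3536/0.6464 = 4.00 ≈ 4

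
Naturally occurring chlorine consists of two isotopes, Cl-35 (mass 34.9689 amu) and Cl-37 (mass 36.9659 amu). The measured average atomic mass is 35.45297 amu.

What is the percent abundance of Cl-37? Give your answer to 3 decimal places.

24.240%

Let x be the fractional abundance of Cl-35; then Cl-37 has abundance 1 − x.
34.9689·x + 36.9659·(1 − x) = 35.45297
(34.9689 − 36.9659)·x = 35.45297 − 36.9659
x = -1.51293 / -1.9970 = 0.75760 → 75.760% Cl-35, 24.240% Cl-37.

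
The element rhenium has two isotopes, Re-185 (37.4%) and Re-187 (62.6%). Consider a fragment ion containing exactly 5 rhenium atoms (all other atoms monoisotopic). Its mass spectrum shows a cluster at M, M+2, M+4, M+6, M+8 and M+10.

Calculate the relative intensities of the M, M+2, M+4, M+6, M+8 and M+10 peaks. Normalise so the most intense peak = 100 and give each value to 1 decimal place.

2.1 : 17.8 : 59.7 : 100.0 : 83.7 : 28.0

Expanding (0.374 + 0.626)^5:
P(M) = 0.374^5 = 0.007317
P(M+2) = 5 × 0.374^4 × 0.626^1 = 0.061239
P(M+4) = 10 × 0.374^3 × 0.626^2 = 0.205005
P(M+6) = 10 × 0.374^2 × 0.626^3 = 0.343136
P(M+8) = 5 × 0.374^1 × 0.626^4 = 0.287170
P(M+10) = 0.626^5 = 0.096133
The M+6 peak is largest (0.343136); scaling to 100 gives 2.1 : 17.8 : 59.7 : 100.0 : 83.7 : 28.0.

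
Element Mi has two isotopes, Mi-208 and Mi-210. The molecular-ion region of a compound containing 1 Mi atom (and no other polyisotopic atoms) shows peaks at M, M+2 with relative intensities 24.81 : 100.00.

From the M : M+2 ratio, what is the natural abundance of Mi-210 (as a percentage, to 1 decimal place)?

80.1%

If p is the fraction of Mi that is Mi-208, then I(M+2)/I(M) = [C(1,1)·p^0·(1−p)] / p^1 = 1·(1−p)/p = 100.00/24.81 = 4.0306
(1−p)/p = 4.0306/1 = 4.0306  ⇒  p = 1/(1 + 4.0306) = 0.1988
Mi-208: 19.9%, Mi-210: 80.1%.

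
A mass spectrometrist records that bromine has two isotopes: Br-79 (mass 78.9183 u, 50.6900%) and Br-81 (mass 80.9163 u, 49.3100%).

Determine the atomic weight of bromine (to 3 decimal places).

Ar = Σ fᵢ·mᵢ = 0.506900 × 78.9183 + 0.493100 × 80.9163
= 40.00369 + 39.89983 = 79.90352 u

79.904 u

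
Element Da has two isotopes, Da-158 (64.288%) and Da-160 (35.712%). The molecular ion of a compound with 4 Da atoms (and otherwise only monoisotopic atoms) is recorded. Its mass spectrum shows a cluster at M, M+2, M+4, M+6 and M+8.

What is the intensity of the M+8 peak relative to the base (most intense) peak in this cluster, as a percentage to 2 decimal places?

4.29%

(0.64288 + 0.35712)^4 gives M 0.1708, M+2 0.3795, M+4 0.3163, M+6 0.1171, M+8 0.0163; the largest is M+2.
P(M+2) = C(4,1) × 0.64288^3 × 0.35712^1 = 4 × 0.26569889 × 0.35712 = 0.379546 (base)
P(M+8) = C(4,4) × 0.64288^0 × 0.35712^4 = 1 × 1.0000 × 0.0162651 = 0.016265
Relative intensity = 0.016265 / 0.379546 × 100 = 4.29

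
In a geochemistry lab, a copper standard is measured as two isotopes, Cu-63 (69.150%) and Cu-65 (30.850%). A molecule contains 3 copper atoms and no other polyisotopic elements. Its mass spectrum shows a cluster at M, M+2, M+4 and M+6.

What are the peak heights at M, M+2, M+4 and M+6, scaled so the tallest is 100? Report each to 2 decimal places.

Each Cu atom is independently Cu-63 (p = 0.69150) or Cu-65 (q = 0.30850); the cluster is the binomial expansion (p + q)^3.
P(M) = 0.69150^3 = 0.330656
P(M+2) = 3 × 0.69150^2 × 0.30850^1 = 0.442548
P(M+4) = 3 × 0.69150^1 × 0.30850^2 = 0.197435
P(M+6) = 0.30850^3 = 0.029361
The M+2 peak is largest (0.442548); scaling to 100 gives 74.72 : 100.00 : 44.61 : 6.63.

74.72 : 100.00 : 44.61 : 6.63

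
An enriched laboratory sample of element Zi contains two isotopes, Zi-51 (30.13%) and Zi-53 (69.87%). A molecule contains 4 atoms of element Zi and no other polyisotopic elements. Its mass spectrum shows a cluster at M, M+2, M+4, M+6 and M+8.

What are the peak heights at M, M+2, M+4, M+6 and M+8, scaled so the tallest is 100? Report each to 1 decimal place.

Expanding (0.3013 + 0.6987)^4:
P(M) = 0.3013^4 = 0.008241
P(M+2) = 4 × 0.3013^3 × 0.6987^1 = 0.076445
P(M+4) = 6 × 0.3013^2 × 0.6987^2 = 0.265908
P(M+6) = 4 × 0.3013^1 × 0.6987^3 = 0.411085
P(M+8) = 0.6987^4 = 0.238321
The M+6 peak is largest (0.411085); scaling to 100 gives 2.0 : 18.6 : 64.7 : 100.0 : 58.0.

2.0 : 18.6 : 64.7 : 100.0 : 58.0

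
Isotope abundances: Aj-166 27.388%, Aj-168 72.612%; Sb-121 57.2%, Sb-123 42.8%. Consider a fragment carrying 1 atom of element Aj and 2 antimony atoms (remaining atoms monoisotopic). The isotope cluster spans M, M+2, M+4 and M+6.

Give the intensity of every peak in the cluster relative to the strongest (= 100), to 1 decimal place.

22.1 : 91.6 : 100.0 : 32.8

Element Aj pattern (n=1): 0.27388 : 0.72612
Antimony pattern (n=2): 0.327184 : 0.489632 : 0.183184
Convolve the two distributions (both contribute in 2-u steps):
  M: 0.27388×0.327184 = 0.089609
  M+2: 0.27388×0.489632 + 0.72612×0.327184 = 0.371675
  M+4: 0.27388×0.183184 + 0.72612×0.489632 = 0.405702
  M+6: 0.72612×0.183184 = 0.133014
Scale to base peak (0.405702) = 100: 22.1 : 91.6 : 100.0 : 32.8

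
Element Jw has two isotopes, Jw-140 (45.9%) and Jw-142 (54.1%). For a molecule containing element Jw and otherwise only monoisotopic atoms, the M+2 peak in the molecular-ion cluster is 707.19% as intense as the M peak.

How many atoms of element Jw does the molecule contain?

For n independent Jw atoms, I(M+2)/I(M) = n · (abundance Jw-142) / (abundance Jw-140) = n · 0.541/0.459.
n = 7.0719 × 0.459/0.541 = 6.00 ≈ 6

6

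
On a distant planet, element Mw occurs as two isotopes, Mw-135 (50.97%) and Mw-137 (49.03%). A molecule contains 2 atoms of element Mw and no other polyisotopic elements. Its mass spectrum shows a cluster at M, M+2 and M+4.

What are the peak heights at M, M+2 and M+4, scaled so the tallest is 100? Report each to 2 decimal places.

Expanding (0.5097 + 0.4903)^2:
P(M) = 0.5097^2 = 0.259794
P(M+2) = 2 × 0.5097^1 × 0.4903^1 = 0.499812
P(M+4) = 0.4903^2 = 0.240394
The M+2 peak is largest (0.499812); scaling to 100 gives 51.98 : 100.00 : 48.10.

51.98 : 100.00 : 48.10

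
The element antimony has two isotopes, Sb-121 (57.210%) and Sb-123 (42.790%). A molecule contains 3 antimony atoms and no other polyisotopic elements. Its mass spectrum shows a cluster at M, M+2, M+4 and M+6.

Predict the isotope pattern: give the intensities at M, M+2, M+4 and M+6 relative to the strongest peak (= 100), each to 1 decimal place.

Each Sb atom is independently Sb-121 (p = 0.57210) or Sb-123 (q = 0.42790); the cluster is the binomial expansion (p + q)^3.
P(M) = 0.57210^3 = 0.187247
P(M+2) = 3 × 0.57210^2 × 0.42790^1 = 0.420153
P(M+4) = 3 × 0.57210^1 × 0.42790^2 = 0.314252
P(M+6) = 0.42790^3 = 0.078348
The M+2 peak is largest (0.420153); scaling to 100 gives 44.6 : 100.0 : 74.8 : 18.6.

44.6 : 100.0 : 74.8 : 18.6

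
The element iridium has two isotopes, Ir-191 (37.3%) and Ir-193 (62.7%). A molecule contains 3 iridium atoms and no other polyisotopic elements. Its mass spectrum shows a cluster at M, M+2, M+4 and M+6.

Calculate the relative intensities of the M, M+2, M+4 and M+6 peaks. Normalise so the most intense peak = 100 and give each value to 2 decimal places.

The 3 Ir atoms are independent, so intensities follow the terms of (0.373 + 0.627)^3.
P(M) = 0.373^3 = 0.051895
P(M+2) = 3 × 0.373^2 × 0.627^1 = 0.261702
P(M+4) = 3 × 0.373^1 × 0.627^2 = 0.439911
P(M+6) = 0.627^3 = 0.246492
The M+4 peak is largest (0.439911); scaling to 100 gives 11.80 : 59.49 : 100.00 : 56.03.

11.80 : 59.49 : 100.00 : 56.03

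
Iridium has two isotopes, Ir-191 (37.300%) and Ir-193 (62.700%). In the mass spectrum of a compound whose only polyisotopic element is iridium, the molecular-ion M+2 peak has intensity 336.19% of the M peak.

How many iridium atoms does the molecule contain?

2

For n independent Ir atoms, I(M+2)/I(M) = n · (abundance Ir-193) / (abundance Ir-191) = n · 0.62700/0.37300.
n = 3.3619 × 0.37300/0.62700 = 2.00 ≈ 2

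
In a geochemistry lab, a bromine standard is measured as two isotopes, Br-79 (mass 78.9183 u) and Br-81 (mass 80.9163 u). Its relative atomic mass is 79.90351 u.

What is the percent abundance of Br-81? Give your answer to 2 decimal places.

With x = fraction of Br-79 (so Br-81 is 1 − x):
78.9183·x + 80.9163·(1 − x) = 79.90351
(78.9183 − 80.9163)·x = 79.90351 − 80.9163
x = -1.01279 / -1.9980 = 0.50690 → 50.69% Br-79, 49.31% Br-81.

49.31%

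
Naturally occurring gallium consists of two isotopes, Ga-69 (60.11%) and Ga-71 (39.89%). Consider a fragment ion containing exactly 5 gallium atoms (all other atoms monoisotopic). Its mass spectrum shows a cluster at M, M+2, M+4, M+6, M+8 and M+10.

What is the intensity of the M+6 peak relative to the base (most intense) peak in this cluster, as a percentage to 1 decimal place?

66.4%

(0.6011 + 0.3989)^5 gives M 0.0785, M+2 0.2604, M+4 0.3456, M+6 0.2293, M+8 0.0761, M+10 0.0101; the largest is M+4.
P(M+4) = C(5,2) × 0.6011^3 × 0.3989^2 = 10 × 0.21719018 × 0.15912121 = 0.345596 (base)
P(M+6) = C(5,3) × 0.6011^2 × 0.3989^3 = 10 × 0.36132121 × 0.06347345 = 0.229343
Relative intensity = 0.229343 / 0.345596 × 100 = 66.4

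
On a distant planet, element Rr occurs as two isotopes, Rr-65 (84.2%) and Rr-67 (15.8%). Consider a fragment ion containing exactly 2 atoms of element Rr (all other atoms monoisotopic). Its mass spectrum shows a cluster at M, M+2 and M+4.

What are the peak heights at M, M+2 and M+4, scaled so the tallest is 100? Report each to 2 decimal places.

The 2 Rr atoms are independent, so intensities follow the terms of (0.842 + 0.158)^2.
P(M) = 0.842^2 = 0.708964
P(M+2) = 2 × 0.842^1 × 0.158^1 = 0.266072
P(M+4) = 0.158^2 = 0.024964
The M peak is largest (0.708964); scaling to 100 gives 100.00 : 37.53 : 3.52.

100.00 : 37.53 : 3.52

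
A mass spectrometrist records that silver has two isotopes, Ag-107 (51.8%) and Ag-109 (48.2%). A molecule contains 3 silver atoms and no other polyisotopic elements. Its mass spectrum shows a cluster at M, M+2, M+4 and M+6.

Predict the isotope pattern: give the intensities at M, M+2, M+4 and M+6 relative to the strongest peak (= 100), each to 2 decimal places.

Each Ag atom is independently Ag-107 (p = 0.518) or Ag-109 (q = 0.482); the cluster is the binomial expansion (p + q)^3.
P(M) = 0.518^3 = 0.138992
P(M+2) = 3 × 0.518^2 × 0.482^1 = 0.387997
P(M+4) = 3 × 0.518^1 × 0.482^2 = 0.361031
P(M+6) = 0.482^3 = 0.111980
The M+2 peak is largest (0.387997); scaling to 100 gives 35.82 : 100.00 : 93.05 : 28.86.

35.82 : 100.00 : 93.05 : 28.86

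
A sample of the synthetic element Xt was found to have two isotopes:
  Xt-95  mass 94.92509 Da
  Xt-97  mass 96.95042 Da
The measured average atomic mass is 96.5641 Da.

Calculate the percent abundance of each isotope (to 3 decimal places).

Xt-95: 19.074%, Xt-97: 80.926%

With x = fraction of Xt-95 (so Xt-97 is 1 − x):
94.92509·x + 96.95042·(1 − x) = 96.5641
(94.92509 − 96.95042)·x = 96.5641 − 96.95042
x = -0.38632 / -2.02533 = 0.19074 → 19.074% Xt-95, 80.926% Xt-97.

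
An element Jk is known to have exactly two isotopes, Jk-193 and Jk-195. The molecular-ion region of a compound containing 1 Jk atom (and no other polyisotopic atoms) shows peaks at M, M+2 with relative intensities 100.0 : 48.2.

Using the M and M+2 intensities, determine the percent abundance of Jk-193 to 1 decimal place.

67.5%

Write p for the Jk-193 fraction. I(M+2)/I(M) = [C(1,1)·p^0·(1−p)] / p^1 = 1·(1−p)/p = 48.2/100.0 = 0.4820
(1−p)/p = 0.4820/1 = 0.4820  ⇒  p = 1/(1 + 0.4820) = 0.6748
Jk-193: 67.5%, Jk-195: 32.5%.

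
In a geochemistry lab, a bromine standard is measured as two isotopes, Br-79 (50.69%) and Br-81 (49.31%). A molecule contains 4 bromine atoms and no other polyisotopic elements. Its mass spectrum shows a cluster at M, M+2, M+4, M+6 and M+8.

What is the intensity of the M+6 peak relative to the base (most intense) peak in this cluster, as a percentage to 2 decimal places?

(0.5069 + 0.4931)^4 gives M 0.0660, M+2 0.2569, M+4 0.3749, M+6 0.2431, M+8 0.0591; the largest is M+4.
P(M+4) = C(4,2) × 0.5069^2 × 0.4931^2 = 6 × 0.25694761 × 0.24314761 = 0.374857 (base)
P(M+6) = C(4,3) × 0.5069^1 × 0.4931^3 = 4 × 0.5069 × 0.11989609 = 0.243101
Relative intensity = 0.243101 / 0.374857 × 100 = 64.85

64.85%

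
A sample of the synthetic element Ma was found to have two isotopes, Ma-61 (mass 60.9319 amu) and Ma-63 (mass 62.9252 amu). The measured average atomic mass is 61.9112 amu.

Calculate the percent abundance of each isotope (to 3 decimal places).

Let x be the fractional abundance of Ma-61; then Ma-63 has abundance 1 − x.
60.9319·x + 62.9252·(1 − x) = 61.9112
(60.9319 − 62.9252)·x = 61.9112 − 62.9252
x = -1.0140 / -1.9933 = 0.50870 → 50.870% Ma-61, 49.130% Ma-63.

Ma-61: 50.870%, Ma-63: 49.130%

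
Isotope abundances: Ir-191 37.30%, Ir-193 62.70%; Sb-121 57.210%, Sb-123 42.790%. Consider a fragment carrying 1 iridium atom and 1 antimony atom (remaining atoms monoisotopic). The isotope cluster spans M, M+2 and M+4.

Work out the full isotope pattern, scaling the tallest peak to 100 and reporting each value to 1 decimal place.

Iridium pattern (n=1): 0.3730 : 0.6270
Antimony pattern (n=1): 0.5721 : 0.4279
Convolve the two distributions (both contribute in 2-u steps):
  M: 0.3730×0.5721 = 0.213393
  M+2: 0.3730×0.4279 + 0.6270×0.5721 = 0.518313
  M+4: 0.6270×0.4279 = 0.268293
Scale to base peak (0.518313) = 100: 41.2 : 100.0 : 51.8

41.2 : 100.0 : 51.8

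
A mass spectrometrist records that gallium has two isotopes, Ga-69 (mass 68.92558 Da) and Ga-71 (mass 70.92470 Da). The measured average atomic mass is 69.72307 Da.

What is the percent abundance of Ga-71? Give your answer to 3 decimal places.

39.892%

Let x be the fractional abundance of Ga-69; then Ga-71 has abundance 1 − x.
68.92558·x + 70.92470·(1 − x) = 69.72307
(68.92558 − 70.92470)·x = 69.72307 − 70.92470
x = -1.20163 / -1.99912 = 0.60108 → 60.108% Ga-69, 39.892% Ga-71.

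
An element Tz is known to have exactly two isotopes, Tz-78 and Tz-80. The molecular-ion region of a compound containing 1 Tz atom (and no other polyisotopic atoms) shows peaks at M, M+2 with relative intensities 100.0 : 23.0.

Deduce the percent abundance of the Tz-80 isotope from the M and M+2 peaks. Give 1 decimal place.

If p is the fraction of Tz that is Tz-78, then I(M+2)/I(M) = [C(1,1)·p^0·(1−p)] / p^1 = 1·(1−p)/p = 23.0/100.0 = 0.2300
(1−p)/p = 0.2300/1 = 0.2300  ⇒  p = 1/(1 + 0.2300) = 0.8130
Tz-78: 81.3%, Tz-80: 18.7%.

18.7%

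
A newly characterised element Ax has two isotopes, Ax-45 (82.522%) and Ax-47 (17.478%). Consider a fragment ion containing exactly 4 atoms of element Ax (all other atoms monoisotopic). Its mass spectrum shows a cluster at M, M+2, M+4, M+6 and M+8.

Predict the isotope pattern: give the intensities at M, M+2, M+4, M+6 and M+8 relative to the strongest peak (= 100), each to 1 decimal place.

100.0 : 84.7 : 26.9 : 3.8 : 0.2

The 4 Ax atoms are independent, so intensities follow the terms of (0.82522 + 0.17478)^4.
P(M) = 0.82522^4 = 0.463745
P(M+2) = 4 × 0.82522^3 × 0.17478^1 = 0.392881
P(M+4) = 6 × 0.82522^2 × 0.17478^2 = 0.124817
P(M+6) = 4 × 0.82522^1 × 0.17478^3 = 0.017624
P(M+8) = 0.17478^4 = 0.000933
The M peak is largest (0.463745); scaling to 100 gives 100.0 : 84.7 : 26.9 : 3.8 : 0.2.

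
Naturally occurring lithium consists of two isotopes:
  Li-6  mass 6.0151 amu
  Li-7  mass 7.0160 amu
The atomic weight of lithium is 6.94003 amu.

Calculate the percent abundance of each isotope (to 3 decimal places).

Li-6: 7.590%, Li-7: 92.410%

With x = fraction of Li-6 (so Li-7 is 1 − x):
6.0151·x + 7.0160·(1 − x) = 6.94003
(6.0151 − 7.0160)·x = 6.94003 − 7.0160
x = -0.07597 / -1.0009 = 0.07590 → 7.590% Li-6, 92.410% Li-7.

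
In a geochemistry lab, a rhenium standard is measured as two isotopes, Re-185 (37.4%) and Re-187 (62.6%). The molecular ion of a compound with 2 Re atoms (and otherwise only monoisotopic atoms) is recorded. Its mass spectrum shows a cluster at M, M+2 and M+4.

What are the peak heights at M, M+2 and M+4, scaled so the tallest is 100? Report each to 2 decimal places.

29.87 : 100.00 : 83.69

Expanding (0.374 + 0.626)^2:
P(M) = 0.374^2 = 0.139876
P(M+2) = 2 × 0.374^1 × 0.626^1 = 0.468248
P(M+4) = 0.626^2 = 0.391876
The M+2 peak is largest (0.468248); scaling to 100 gives 29.87 : 100.00 : 83.69.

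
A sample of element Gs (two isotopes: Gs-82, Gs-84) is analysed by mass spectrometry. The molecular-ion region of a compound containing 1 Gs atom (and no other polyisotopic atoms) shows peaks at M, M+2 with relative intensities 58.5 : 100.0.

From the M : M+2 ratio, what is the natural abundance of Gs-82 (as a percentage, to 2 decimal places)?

36.91%

If p is the fraction of Gs that is Gs-82, then I(M+2)/I(M) = [C(1,1)·p^0·(1−p)] / p^1 = 1·(1−p)/p = 100.0/58.5 = 1.7094
(1−p)/p = 1.7094/1 = 1.7094  ⇒  p = 1/(1 + 1.7094) = 0.3691
Gs-82: 36.91%, Gs-84: 63.09%.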